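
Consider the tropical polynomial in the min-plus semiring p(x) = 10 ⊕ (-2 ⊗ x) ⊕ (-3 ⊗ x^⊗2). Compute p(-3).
p(-3) = -9

A tropical monomial a ⊗ x^⊗i evaluates to a + i · x. Evaluating each term at x = -3:
  Term 0 contributes 10 + 0 · -3 = 10
  Term 1 contributes -2 + 1 · -3 = -5
  Term 2 contributes -3 + 2 · -3 = -9
p(-3) = ⊕ of these = min[10, -5, -9] = -9.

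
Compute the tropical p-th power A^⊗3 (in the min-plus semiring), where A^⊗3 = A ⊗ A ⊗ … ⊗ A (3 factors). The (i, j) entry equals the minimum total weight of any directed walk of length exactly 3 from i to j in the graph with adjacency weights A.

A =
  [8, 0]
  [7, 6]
A^⊗3 =
  [13, 7]
  [14, 13]

Each entry (A^⊗3)_ij equals the minimum over all length-3 walks i = v_0 → v_1 → … → v_3 = j of Σ_t A[v_t][v_{t+1}]. For example, for (i, j) = (0, 1) we minimise over 4 possible intermediate vertex sequences; the minimum is 7, attained along the walk 0 → 1 → 0 → 1.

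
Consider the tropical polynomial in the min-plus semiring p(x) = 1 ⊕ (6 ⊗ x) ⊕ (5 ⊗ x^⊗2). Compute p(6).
p(6) = 1

A tropical monomial a ⊗ x^⊗i evaluates to a + i · x. Evaluating each term at x = 6:
  Term 0 contributes 1 + 0 · 6 = 1
  Term 1 contributes 6 + 1 · 6 = 12
  Term 2 contributes 5 + 2 · 6 = 17
p(6) = ⊕ of these = min[1, 12, 17] = 1.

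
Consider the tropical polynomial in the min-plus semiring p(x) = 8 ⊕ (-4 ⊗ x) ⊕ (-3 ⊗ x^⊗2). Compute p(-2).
p(-2) = -7

A tropical monomial a ⊗ x^⊗i evaluates to a + i · x. Evaluating each term at x = -2:
  Term 0 contributes 8 + 0 · -2 = 8
  Term 1 contributes -4 + 1 · -2 = -6
  Term 2 contributes -3 + 2 · -2 = -7
p(-2) = ⊕ of these = min[8, -6, -7] = -7.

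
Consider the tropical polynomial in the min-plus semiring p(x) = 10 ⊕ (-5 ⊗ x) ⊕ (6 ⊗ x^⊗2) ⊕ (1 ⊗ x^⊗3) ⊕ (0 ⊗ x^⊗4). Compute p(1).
p(1) = -4

A tropical monomial a ⊗ x^⊗i evaluates to a + i · x. Evaluating each term at x = 1:
  Term 0 contributes 10 + 0 · 1 = 10
  Term 1 contributes -5 + 1 · 1 = -4
  Term 2 contributes 6 + 2 · 1 = 8
  Term 3 contributes 1 + 3 · 1 = 4
  Term 4 contributes 0 + 4 · 1 = 4
p(1) = ⊕ of these = min[10, -4, 8, 4, 4] = -4.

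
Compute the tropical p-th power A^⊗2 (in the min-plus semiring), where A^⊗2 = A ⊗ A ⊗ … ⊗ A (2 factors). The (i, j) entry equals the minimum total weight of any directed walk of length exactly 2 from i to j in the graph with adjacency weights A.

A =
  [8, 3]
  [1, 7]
A^⊗2 =
  [4, 10]
  [8, 4]

Each entry (A^⊗2)_ij equals the minimum over all length-2 walks i = v_0 → v_1 → … → v_2 = j of Σ_t A[v_t][v_{t+1}]. For example, for (i, j) = (0, 1) we minimise over 2 possible intermediate vertex sequences; the minimum is 10, attained along the walk 0 → 1 → 1.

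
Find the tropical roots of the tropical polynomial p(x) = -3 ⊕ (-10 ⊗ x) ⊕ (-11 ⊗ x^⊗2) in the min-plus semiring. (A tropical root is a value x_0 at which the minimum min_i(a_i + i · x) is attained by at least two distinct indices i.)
Roots: {1, 7}

Each tropical root is a break point of the lower envelope of the lines y = a_i + i · x (there are 3 lines, with slopes 0, 1, ..., 2). Only the lines that attain the minimum somewhere contribute to roots; other lines are dominated. Here the surviving (envelope) indices are i = 2, i = 1, i = 0.
Intersections between consecutive envelope lines give the roots: for adjacent envelope indices i < j the intersection is x = (a_i − a_j) / (j − i). Reading off the sorted break points: {1, 7}.
Verification: at each break x_0, at least two indices attain the minimum of min_i(a_i + i · x_0).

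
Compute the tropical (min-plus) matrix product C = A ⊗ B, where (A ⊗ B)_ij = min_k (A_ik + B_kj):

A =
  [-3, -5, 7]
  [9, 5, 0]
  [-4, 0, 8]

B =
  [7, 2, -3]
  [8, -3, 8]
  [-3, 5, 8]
A ⊗ B =
  [3, -8, -6]
  [-3, 2, 6]
  [3, -3, -7]

Apply the min-plus product entry-by-entry:
  C[0][0] = min over k of (A[0][0] + B[0][0] = -3 + 7 = 4, A[0][1] + B[1][0] = -5 + 8 = 3, A[0][2] + B[2][0] = 7 + -3 = 4) = 3 (attained at k = 1)
  C[0][1] = min over k of (A[0][0] + B[0][1] = -3 + 2 = -1, A[0][1] + B[1][1] = -5 + -3 = -8, A[0][2] + B[2][1] = 7 + 5 = 12) = -8 (attained at k = 1)
  C[0][2] = min over k of (A[0][0] + B[0][2] = -3 + -3 = -6, A[0][1] + B[1][2] = -5 + 8 = 3, A[0][2] + B[2][2] = 7 + 8 = 15) = -6 (attained at k = 0)
  C[1][0] = min over k of (A[1][0] + B[0][0] = 9 + 7 = 16, A[1][1] + B[1][0] = 5 + 8 = 13, A[1][2] + B[2][0] = 0 + -3 = -3) = -3 (attained at k = 2)
  C[1][1] = min over k of (A[1][0] + B[0][1] = 9 + 2 = 11, A[1][1] + B[1][1] = 5 + -3 = 2, A[1][2] + B[2][1] = 0 + 5 = 5) = 2 (attained at k = 1)
  C[1][2] = min over k of (A[1][0] + B[0][2] = 9 + -3 = 6, A[1][1] + B[1][2] = 5 + 8 = 13, A[1][2] + B[2][2] = 0 + 8 = 8) = 6 (attained at k = 0)
  C[2][0] = min over k of (A[2][0] + B[0][0] = -4 + 7 = 3, A[2][1] + B[1][0] = 0 + 8 = 8, A[2][2] + B[2][0] = 8 + -3 = 5) = 3 (attained at k = 0)
  C[2][1] = min over k of (A[2][0] + B[0][1] = -4 + 2 = -2, A[2][1] + B[1][1] = 0 + -3 = -3, A[2][2] + B[2][1] = 8 + 5 = 13) = -3 (attained at k = 1)
  C[2][2] = min over k of (A[2][0] + B[0][2] = -4 + -3 = -7, A[2][1] + B[1][2] = 0 + 8 = 8, A[2][2] + B[2][2] = 8 + 8 = 16) = -7 (attained at k = 0)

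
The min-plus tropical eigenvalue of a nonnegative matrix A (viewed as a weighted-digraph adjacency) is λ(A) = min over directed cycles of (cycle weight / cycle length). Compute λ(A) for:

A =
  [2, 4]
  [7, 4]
λ(A) = 2

Enumerate directed cycles and compute their means (weight / length). Sample:
  cycle 0 → 0: weight = 2, length = 1, mean = 2/1 ≈ 2.000
  cycle 1 → 1: weight = 4, length = 1, mean = 4/1 ≈ 4.000
  cycle 0 → 1 → 0: weight = 11, length = 2, mean = 11/2 ≈ 5.500
  cycle 1 → 0 → 1: weight = 11, length = 2, mean = 11/2 ≈ 5.500
Minimum mean = 2.000, attained e.g. along the cycle 0 → 0 with weight 2 and length 1. So λ(A) = 2/1 = 2.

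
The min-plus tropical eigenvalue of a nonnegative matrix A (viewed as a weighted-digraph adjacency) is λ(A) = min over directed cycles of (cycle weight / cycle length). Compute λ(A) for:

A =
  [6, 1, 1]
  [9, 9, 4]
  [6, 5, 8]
λ(A) = 7/2

Enumerate directed cycles and compute their means (weight / length). Sample:
  cycle 0 → 0: weight = 6, length = 1, mean = 6/1 ≈ 6.000
  cycle 1 → 1: weight = 9, length = 1, mean = 9/1 ≈ 9.000
  cycle 2 → 2: weight = 8, length = 1, mean = 8/1 ≈ 8.000
  cycle 0 → 1 → 0: weight = 10, length = 2, mean = 10/2 ≈ 5.000
  cycle 0 → 2 → 0: weight = 7, length = 2, mean = 7/2 ≈ 3.500
  cycle 1 → 0 → 1: weight = 10, length = 2, mean = 10/2 ≈ 5.000
Minimum mean = 3.500, attained e.g. along the cycle 0 → 2 → 0 with weight 7 and length 2. So λ(A) = 7/2 = 7/2.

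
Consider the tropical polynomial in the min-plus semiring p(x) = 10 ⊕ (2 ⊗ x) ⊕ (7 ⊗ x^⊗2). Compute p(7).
p(7) = 9

A tropical monomial a ⊗ x^⊗i evaluates to a + i · x. Evaluating each term at x = 7:
  Term 0 contributes 10 + 0 · 7 = 10
  Term 1 contributes 2 + 1 · 7 = 9
  Term 2 contributes 7 + 2 · 7 = 21
p(7) = ⊕ of these = min[10, 9, 21] = 9.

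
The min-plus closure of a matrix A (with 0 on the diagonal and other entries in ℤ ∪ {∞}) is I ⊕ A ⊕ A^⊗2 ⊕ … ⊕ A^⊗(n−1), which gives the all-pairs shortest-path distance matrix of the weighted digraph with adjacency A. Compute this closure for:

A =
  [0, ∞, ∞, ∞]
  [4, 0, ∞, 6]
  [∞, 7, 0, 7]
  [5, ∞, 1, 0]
Closure =
  [0, ∞, ∞, ∞]
  [4, 0, 7, 6]
  [11, 7, 0, 7]
  [5, 8, 1, 0]

This is the Floyd-Warshall all-pairs shortest-path computation. For each intermediate vertex k = 0, 1, …, 3, update dist[i][j] ← min(dist[i][j], dist[i][k] + dist[k][j]). The final matrix gives, for each (i, j), the minimum total weight of any directed path from i to j (possibly empty when i = j).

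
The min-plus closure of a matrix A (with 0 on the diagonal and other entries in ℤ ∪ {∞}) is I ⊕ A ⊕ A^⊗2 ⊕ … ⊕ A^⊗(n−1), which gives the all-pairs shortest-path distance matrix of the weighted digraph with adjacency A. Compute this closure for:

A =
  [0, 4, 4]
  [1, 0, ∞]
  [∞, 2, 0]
Closure =
  [0, 4, 4]
  [1, 0, 5]
  [3, 2, 0]

This is the Floyd-Warshall all-pairs shortest-path computation. For each intermediate vertex k = 0, 1, …, 2, update dist[i][j] ← min(dist[i][j], dist[i][k] + dist[k][j]). The final matrix gives, for each (i, j), the minimum total weight of any directed path from i to j (possibly empty when i = j).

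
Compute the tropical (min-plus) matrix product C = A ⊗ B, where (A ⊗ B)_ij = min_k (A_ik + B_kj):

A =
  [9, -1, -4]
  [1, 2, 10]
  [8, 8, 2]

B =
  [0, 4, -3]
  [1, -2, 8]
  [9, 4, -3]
A ⊗ B =
  [0, -3, -7]
  [1, 0, -2]
  [8, 6, -1]

Apply the min-plus product entry-by-entry:
  C[0][0] = min over k of (A[0][0] + B[0][0] = 9 + 0 = 9, A[0][1] + B[1][0] = -1 + 1 = 0, A[0][2] + B[2][0] = -4 + 9 = 5) = 0 (attained at k = 1)
  C[0][1] = min over k of (A[0][0] + B[0][1] = 9 + 4 = 13, A[0][1] + B[1][1] = -1 + -2 = -3, A[0][2] + B[2][1] = -4 + 4 = 0) = -3 (attained at k = 1)
  C[0][2] = min over k of (A[0][0] + B[0][2] = 9 + -3 = 6, A[0][1] + B[1][2] = -1 + 8 = 7, A[0][2] + B[2][2] = -4 + -3 = -7) = -7 (attained at k = 2)
  C[1][0] = min over k of (A[1][0] + B[0][0] = 1 + 0 = 1, A[1][1] + B[1][0] = 2 + 1 = 3, A[1][2] + B[2][0] = 10 + 9 = 19) = 1 (attained at k = 0)
  C[1][1] = min over k of (A[1][0] + B[0][1] = 1 + 4 = 5, A[1][1] + B[1][1] = 2 + -2 = 0, A[1][2] + B[2][1] = 10 + 4 = 14) = 0 (attained at k = 1)
  C[1][2] = min over k of (A[1][0] + B[0][2] = 1 + -3 = -2, A[1][1] + B[1][2] = 2 + 8 = 10, A[1][2] + B[2][2] = 10 + -3 = 7) = -2 (attained at k = 0)
  C[2][0] = min over k of (A[2][0] + B[0][0] = 8 + 0 = 8, A[2][1] + B[1][0] = 8 + 1 = 9, A[2][2] + B[2][0] = 2 + 9 = 11) = 8 (attained at k = 0)
  C[2][1] = min over k of (A[2][0] + B[0][1] = 8 + 4 = 12, A[2][1] + B[1][1] = 8 + -2 = 6, A[2][2] + B[2][1] = 2 + 4 = 6) = 6 (attained at k = 1)
  C[2][2] = min over k of (A[2][0] + B[0][2] = 8 + -3 = 5, A[2][1] + B[1][2] = 8 + 8 = 16, A[2][2] + B[2][2] = 2 + -3 = -1) = -1 (attained at k = 2)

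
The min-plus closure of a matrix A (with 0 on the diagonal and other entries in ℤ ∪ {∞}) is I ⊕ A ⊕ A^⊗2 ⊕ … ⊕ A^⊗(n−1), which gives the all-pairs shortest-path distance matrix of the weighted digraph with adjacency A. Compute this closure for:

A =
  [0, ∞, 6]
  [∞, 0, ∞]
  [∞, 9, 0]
Closure =
  [0, 15, 6]
  [∞, 0, ∞]
  [∞, 9, 0]

This is the Floyd-Warshall all-pairs shortest-path computation. For each intermediate vertex k = 0, 1, …, 2, update dist[i][j] ← min(dist[i][j], dist[i][k] + dist[k][j]). The final matrix gives, for each (i, j), the minimum total weight of any directed path from i to j (possibly empty when i = j).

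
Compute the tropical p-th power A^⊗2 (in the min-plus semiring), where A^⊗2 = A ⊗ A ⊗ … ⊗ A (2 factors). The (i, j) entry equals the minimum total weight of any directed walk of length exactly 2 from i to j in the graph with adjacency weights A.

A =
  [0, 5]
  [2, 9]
A^⊗2 =
  [0, 5]
  [2, 7]

Each entry (A^⊗2)_ij equals the minimum over all length-2 walks i = v_0 → v_1 → … → v_2 = j of Σ_t A[v_t][v_{t+1}]. For example, for (i, j) = (0, 1) we minimise over 2 possible intermediate vertex sequences; the minimum is 5, attained along the walk 0 → 0 → 1.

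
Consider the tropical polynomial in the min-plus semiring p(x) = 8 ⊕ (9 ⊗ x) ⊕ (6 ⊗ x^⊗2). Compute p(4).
p(4) = 8

A tropical monomial a ⊗ x^⊗i evaluates to a + i · x. Evaluating each term at x = 4:
  Term 0 contributes 8 + 0 · 4 = 8
  Term 1 contributes 9 + 1 · 4 = 13
  Term 2 contributes 6 + 2 · 4 = 14
p(4) = ⊕ of these = min[8, 13, 14] = 8.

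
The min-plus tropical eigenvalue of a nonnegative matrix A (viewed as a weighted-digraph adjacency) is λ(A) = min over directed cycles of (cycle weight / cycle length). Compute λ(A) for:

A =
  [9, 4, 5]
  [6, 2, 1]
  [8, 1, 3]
λ(A) = 1

Enumerate directed cycles and compute their means (weight / length). Sample:
  cycle 0 → 0: weight = 9, length = 1, mean = 9/1 ≈ 9.000
  cycle 1 → 1: weight = 2, length = 1, mean = 2/1 ≈ 2.000
  cycle 2 → 2: weight = 3, length = 1, mean = 3/1 ≈ 3.000
  cycle 0 → 1 → 0: weight = 10, length = 2, mean = 10/2 ≈ 5.000
  cycle 0 → 2 → 0: weight = 13, length = 2, mean = 13/2 ≈ 6.500
  cycle 1 → 0 → 1: weight = 10, length = 2, mean = 10/2 ≈ 5.000
Minimum mean = 1.000, attained e.g. along the cycle 1 → 2 → 1 with weight 2 and length 2. So λ(A) = 2/2 = 1.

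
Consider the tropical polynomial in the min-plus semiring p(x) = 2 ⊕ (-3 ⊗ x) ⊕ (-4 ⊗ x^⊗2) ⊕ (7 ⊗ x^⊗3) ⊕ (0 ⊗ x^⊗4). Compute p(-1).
p(-1) = -6

A tropical monomial a ⊗ x^⊗i evaluates to a + i · x. Evaluating each term at x = -1:
  Term 0 contributes 2 + 0 · -1 = 2
  Term 1 contributes -3 + 1 · -1 = -4
  Term 2 contributes -4 + 2 · -1 = -6
  Term 3 contributes 7 + 3 · -1 = 4
  Term 4 contributes 0 + 4 · -1 = -4
p(-1) = ⊕ of these = min[2, -4, -6, 4, -4] = -6.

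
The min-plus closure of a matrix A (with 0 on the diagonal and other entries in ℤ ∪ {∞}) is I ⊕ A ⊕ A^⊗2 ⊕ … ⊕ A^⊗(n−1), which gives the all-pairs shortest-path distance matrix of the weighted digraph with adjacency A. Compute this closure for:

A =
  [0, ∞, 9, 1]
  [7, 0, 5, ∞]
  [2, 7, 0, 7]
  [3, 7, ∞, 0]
Closure =
  [0, 8, 9, 1]
  [7, 0, 5, 8]
  [2, 7, 0, 3]
  [3, 7, 12, 0]

This is the Floyd-Warshall all-pairs shortest-path computation. For each intermediate vertex k = 0, 1, …, 3, update dist[i][j] ← min(dist[i][j], dist[i][k] + dist[k][j]). The final matrix gives, for each (i, j), the minimum total weight of any directed path from i to j (possibly empty when i = j).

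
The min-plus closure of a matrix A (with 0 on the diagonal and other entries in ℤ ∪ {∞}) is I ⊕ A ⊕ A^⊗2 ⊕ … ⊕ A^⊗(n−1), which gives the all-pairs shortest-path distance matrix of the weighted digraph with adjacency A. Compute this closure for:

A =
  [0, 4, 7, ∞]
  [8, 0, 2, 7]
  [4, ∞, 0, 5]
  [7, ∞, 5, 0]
Closure =
  [0, 4, 6, 11]
  [6, 0, 2, 7]
  [4, 8, 0, 5]
  [7, 11, 5, 0]

This is the Floyd-Warshall all-pairs shortest-path computation. For each intermediate vertex k = 0, 1, …, 3, update dist[i][j] ← min(dist[i][j], dist[i][k] + dist[k][j]). The final matrix gives, for each (i, j), the minimum total weight of any directed path from i to j (possibly empty when i = j).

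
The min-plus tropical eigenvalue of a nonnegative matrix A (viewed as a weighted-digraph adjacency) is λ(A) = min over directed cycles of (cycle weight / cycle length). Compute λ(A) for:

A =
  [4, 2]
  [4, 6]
λ(A) = 3

Enumerate directed cycles and compute their means (weight / length). Sample:
  cycle 0 → 0: weight = 4, length = 1, mean = 4/1 ≈ 4.000
  cycle 1 → 1: weight = 6, length = 1, mean = 6/1 ≈ 6.000
  cycle 0 → 1 → 0: weight = 6, length = 2, mean = 6/2 ≈ 3.000
  cycle 1 → 0 → 1: weight = 6, length = 2, mean = 6/2 ≈ 3.000
Minimum mean = 3.000, attained e.g. along the cycle 0 → 1 → 0 with weight 6 and length 2. So λ(A) = 6/2 = 3.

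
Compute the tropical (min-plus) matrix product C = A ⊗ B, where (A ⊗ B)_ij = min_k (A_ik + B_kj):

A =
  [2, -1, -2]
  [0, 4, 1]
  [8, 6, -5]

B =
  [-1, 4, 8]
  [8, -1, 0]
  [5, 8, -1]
A ⊗ B =
  [1, -2, -3]
  [-1, 3, 0]
  [0, 3, -6]

Apply the min-plus product entry-by-entry:
  C[0][0] = min over k of (A[0][0] + B[0][0] = 2 + -1 = 1, A[0][1] + B[1][0] = -1 + 8 = 7, A[0][2] + B[2][0] = -2 + 5 = 3) = 1 (attained at k = 0)
  C[0][1] = min over k of (A[0][0] + B[0][1] = 2 + 4 = 6, A[0][1] + B[1][1] = -1 + -1 = -2, A[0][2] + B[2][1] = -2 + 8 = 6) = -2 (attained at k = 1)
  C[0][2] = min over k of (A[0][0] + B[0][2] = 2 + 8 = 10, A[0][1] + B[1][2] = -1 + 0 = -1, A[0][2] + B[2][2] = -2 + -1 = -3) = -3 (attained at k = 2)
  C[1][0] = min over k of (A[1][0] + B[0][0] = 0 + -1 = -1, A[1][1] + B[1][0] = 4 + 8 = 12, A[1][2] + B[2][0] = 1 + 5 = 6) = -1 (attained at k = 0)
  C[1][1] = min over k of (A[1][0] + B[0][1] = 0 + 4 = 4, A[1][1] + B[1][1] = 4 + -1 = 3, A[1][2] + B[2][1] = 1 + 8 = 9) = 3 (attained at k = 1)
  C[1][2] = min over k of (A[1][0] + B[0][2] = 0 + 8 = 8, A[1][1] + B[1][2] = 4 + 0 = 4, A[1][2] + B[2][2] = 1 + -1 = 0) = 0 (attained at k = 2)
  C[2][0] = min over k of (A[2][0] + B[0][0] = 8 + -1 = 7, A[2][1] + B[1][0] = 6 + 8 = 14, A[2][2] + B[2][0] = -5 + 5 = 0) = 0 (attained at k = 2)
  C[2][1] = min over k of (A[2][0] + B[0][1] = 8 + 4 = 12, A[2][1] + B[1][1] = 6 + -1 = 5, A[2][2] + B[2][1] = -5 + 8 = 3) = 3 (attained at k = 2)
  C[2][2] = min over k of (A[2][0] + B[0][2] = 8 + 8 = 16, A[2][1] + B[1][2] = 6 + 0 = 6, A[2][2] + B[2][2] = -5 + -1 = -6) = -6 (attained at k = 2)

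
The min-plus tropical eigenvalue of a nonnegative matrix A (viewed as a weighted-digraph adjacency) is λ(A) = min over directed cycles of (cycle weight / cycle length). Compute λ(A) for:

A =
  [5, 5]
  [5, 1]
λ(A) = 1

Enumerate directed cycles and compute their means (weight / length). Sample:
  cycle 0 → 0: weight = 5, length = 1, mean = 5/1 ≈ 5.000
  cycle 1 → 1: weight = 1, length = 1, mean = 1/1 ≈ 1.000
  cycle 0 → 1 → 0: weight = 10, length = 2, mean = 10/2 ≈ 5.000
  cycle 1 → 0 → 1: weight = 10, length = 2, mean = 10/2 ≈ 5.000
Minimum mean = 1.000, attained e.g. along the cycle 1 → 1 with weight 1 and length 1. So λ(A) = 1/1 = 1.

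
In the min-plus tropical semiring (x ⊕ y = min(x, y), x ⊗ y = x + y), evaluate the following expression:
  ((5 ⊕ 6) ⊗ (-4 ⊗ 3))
((5 ⊕ 6) ⊗ (-4 ⊗ 3)) = 4

Expand innermost to outermost. Recall ⊕ takes the minimum of its arguments and ⊗ takes their sum. Working out the expression ((5 ⊕ 6) ⊗ (-4 ⊗ 3)) gives 4.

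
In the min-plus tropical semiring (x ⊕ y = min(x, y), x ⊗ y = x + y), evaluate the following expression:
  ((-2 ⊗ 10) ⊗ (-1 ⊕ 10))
((-2 ⊗ 10) ⊗ (-1 ⊕ 10)) = 7

Expand innermost to outermost. Recall ⊕ takes the minimum of its arguments and ⊗ takes their sum. Working out the expression ((-2 ⊗ 10) ⊗ (-1 ⊕ 10)) gives 7.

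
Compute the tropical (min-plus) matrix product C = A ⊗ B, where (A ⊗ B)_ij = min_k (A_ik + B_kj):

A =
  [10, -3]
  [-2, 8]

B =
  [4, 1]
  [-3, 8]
A ⊗ B =
  [-6, 5]
  [2, -1]

Apply the min-plus product entry-by-entry:
  C[0][0] = min over k of (A[0][0] + B[0][0] = 10 + 4 = 14, A[0][1] + B[1][0] = -3 + -3 = -6) = -6 (attained at k = 1)
  C[0][1] = min over k of (A[0][0] + B[0][1] = 10 + 1 = 11, A[0][1] + B[1][1] = -3 + 8 = 5) = 5 (attained at k = 1)
  C[1][0] = min over k of (A[1][0] + B[0][0] = -2 + 4 = 2, A[1][1] + B[1][0] = 8 + -3 = 5) = 2 (attained at k = 0)
  C[1][1] = min over k of (A[1][0] + B[0][1] = -2 + 1 = -1, A[1][1] + B[1][1] = 8 + 8 = 16) = -1 (attained at k = 0)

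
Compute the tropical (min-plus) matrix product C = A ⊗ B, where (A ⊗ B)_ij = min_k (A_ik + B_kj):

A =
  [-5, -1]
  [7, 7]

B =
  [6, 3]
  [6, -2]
A ⊗ B =
  [1, -3]
  [13, 5]

Apply the min-plus product entry-by-entry:
  C[0][0] = min over k of (A[0][0] + B[0][0] = -5 + 6 = 1, A[0][1] + B[1][0] = -1 + 6 = 5) = 1 (attained at k = 0)
  C[0][1] = min over k of (A[0][0] + B[0][1] = -5 + 3 = -2, A[0][1] + B[1][1] = -1 + -2 = -3) = -3 (attained at k = 1)
  C[1][0] = min over k of (A[1][0] + B[0][0] = 7 + 6 = 13, A[1][1] + B[1][0] = 7 + 6 = 13) = 13 (attained at k = 0)
  C[1][1] = min over k of (A[1][0] + B[0][1] = 7 + 3 = 10, A[1][1] + B[1][1] = 7 + -2 = 5) = 5 (attained at k = 1)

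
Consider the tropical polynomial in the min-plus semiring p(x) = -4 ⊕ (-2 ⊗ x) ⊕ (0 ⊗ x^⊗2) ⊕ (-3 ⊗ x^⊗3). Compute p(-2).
p(-2) = -9

A tropical monomial a ⊗ x^⊗i evaluates to a + i · x. Evaluating each term at x = -2:
  Term 0 contributes -4 + 0 · -2 = -4
  Term 1 contributes -2 + 1 · -2 = -4
  Term 2 contributes 0 + 2 · -2 = -4
  Term 3 contributes -3 + 3 · -2 = -9
p(-2) = ⊕ of these = min[-4, -4, -4, -9] = -9.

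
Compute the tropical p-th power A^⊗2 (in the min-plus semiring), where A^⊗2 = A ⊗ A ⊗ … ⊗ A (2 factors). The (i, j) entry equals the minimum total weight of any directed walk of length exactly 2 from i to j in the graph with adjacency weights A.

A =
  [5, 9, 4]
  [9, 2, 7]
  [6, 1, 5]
A^⊗2 =
  [10, 5, 9]
  [11, 4, 9]
  [10, 3, 8]

Each entry (A^⊗2)_ij equals the minimum over all length-2 walks i = v_0 → v_1 → … → v_2 = j of Σ_t A[v_t][v_{t+1}]. For example, for (i, j) = (0, 2) we minimise over 3 possible intermediate vertex sequences; the minimum is 9, attained along the walk 0 → 0 → 2.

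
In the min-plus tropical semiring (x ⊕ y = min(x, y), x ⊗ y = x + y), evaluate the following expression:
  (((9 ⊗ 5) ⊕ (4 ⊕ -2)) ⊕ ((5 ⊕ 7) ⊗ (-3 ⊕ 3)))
(((9 ⊗ 5) ⊕ (4 ⊕ -2)) ⊕ ((5 ⊕ 7) ⊗ (-3 ⊕ 3))) = -2

Expand innermost to outermost. Recall ⊕ takes the minimum of its arguments and ⊗ takes their sum. Working out the expression (((9 ⊗ 5) ⊕ (4 ⊕ -2)) ⊕ ((5 ⊕ 7) ⊗ (-3 ⊕ 3))) gives -2.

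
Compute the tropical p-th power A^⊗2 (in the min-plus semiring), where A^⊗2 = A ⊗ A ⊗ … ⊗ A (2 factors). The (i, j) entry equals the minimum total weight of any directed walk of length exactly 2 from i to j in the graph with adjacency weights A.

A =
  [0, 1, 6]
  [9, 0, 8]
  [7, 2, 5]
A^⊗2 =
  [0, 1, 6]
  [9, 0, 8]
  [7, 2, 10]

Each entry (A^⊗2)_ij equals the minimum over all length-2 walks i = v_0 → v_1 → … → v_2 = j of Σ_t A[v_t][v_{t+1}]. For example, for (i, j) = (0, 2) we minimise over 3 possible intermediate vertex sequences; the minimum is 6, attained along the walk 0 → 0 → 2.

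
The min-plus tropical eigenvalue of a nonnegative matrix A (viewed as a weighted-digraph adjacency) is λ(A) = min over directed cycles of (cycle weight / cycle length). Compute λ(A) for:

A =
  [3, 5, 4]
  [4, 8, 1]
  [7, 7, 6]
λ(A) = 3

Enumerate directed cycles and compute their means (weight / length). Sample:
  cycle 0 → 0: weight = 3, length = 1, mean = 3/1 ≈ 3.000
  cycle 1 → 1: weight = 8, length = 1, mean = 8/1 ≈ 8.000
  cycle 2 → 2: weight = 6, length = 1, mean = 6/1 ≈ 6.000
  cycle 0 → 1 → 0: weight = 9, length = 2, mean = 9/2 ≈ 4.500
  cycle 0 → 2 → 0: weight = 11, length = 2, mean = 11/2 ≈ 5.500
  cycle 1 → 0 → 1: weight = 9, length = 2, mean = 9/2 ≈ 4.500
Minimum mean = 3.000, attained e.g. along the cycle 0 → 0 with weight 3 and length 1. So λ(A) = 3/1 = 3.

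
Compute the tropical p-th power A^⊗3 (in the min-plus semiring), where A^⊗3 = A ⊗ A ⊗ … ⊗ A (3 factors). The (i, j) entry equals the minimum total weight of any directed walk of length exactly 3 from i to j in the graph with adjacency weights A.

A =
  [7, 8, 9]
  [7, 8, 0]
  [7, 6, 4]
A^⊗3 =
  [15, 14, 12]
  [11, 10, 6]
  [13, 12, 10]

Each entry (A^⊗3)_ij equals the minimum over all length-3 walks i = v_0 → v_1 → … → v_3 = j of Σ_t A[v_t][v_{t+1}]. For example, for (i, j) = (0, 2) we minimise over 9 possible intermediate vertex sequences; the minimum is 12, attained along the walk 0 → 1 → 2 → 2.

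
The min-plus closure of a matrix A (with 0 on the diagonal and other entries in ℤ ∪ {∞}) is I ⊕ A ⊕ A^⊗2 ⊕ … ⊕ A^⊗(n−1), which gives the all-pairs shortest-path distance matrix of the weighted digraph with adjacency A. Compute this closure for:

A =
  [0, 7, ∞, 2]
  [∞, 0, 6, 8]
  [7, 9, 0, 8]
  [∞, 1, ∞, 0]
Closure =
  [0, 3, 9, 2]
  [13, 0, 6, 8]
  [7, 9, 0, 8]
  [14, 1, 7, 0]

This is the Floyd-Warshall all-pairs shortest-path computation. For each intermediate vertex k = 0, 1, …, 3, update dist[i][j] ← min(dist[i][j], dist[i][k] + dist[k][j]). The final matrix gives, for each (i, j), the minimum total weight of any directed path from i to j (possibly empty when i = j).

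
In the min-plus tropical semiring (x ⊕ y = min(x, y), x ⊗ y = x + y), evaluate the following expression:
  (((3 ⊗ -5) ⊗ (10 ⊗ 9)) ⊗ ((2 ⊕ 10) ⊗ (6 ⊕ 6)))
(((3 ⊗ -5) ⊗ (10 ⊗ 9)) ⊗ ((2 ⊕ 10) ⊗ (6 ⊕ 6))) = 25

Expand innermost to outermost. Recall ⊕ takes the minimum of its arguments and ⊗ takes their sum. Working out the expression (((3 ⊗ -5) ⊗ (10 ⊗ 9)) ⊗ ((2 ⊕ 10) ⊗ (6 ⊕ 6))) gives 25.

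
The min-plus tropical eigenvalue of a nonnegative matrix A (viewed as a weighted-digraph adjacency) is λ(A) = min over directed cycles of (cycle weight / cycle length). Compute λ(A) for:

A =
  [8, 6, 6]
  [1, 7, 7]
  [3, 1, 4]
λ(A) = 8/3

Enumerate directed cycles and compute their means (weight / length). Sample:
  cycle 0 → 0: weight = 8, length = 1, mean = 8/1 ≈ 8.000
  cycle 1 → 1: weight = 7, length = 1, mean = 7/1 ≈ 7.000
  cycle 2 → 2: weight = 4, length = 1, mean = 4/1 ≈ 4.000
  cycle 0 → 1 → 0: weight = 7, length = 2, mean = 7/2 ≈ 3.500
  cycle 0 → 2 → 0: weight = 9, length = 2, mean = 9/2 ≈ 4.500
  cycle 1 → 0 → 1: weight = 7, length = 2, mean = 7/2 ≈ 3.500
Minimum mean = 2.667, attained e.g. along the cycle 0 → 2 → 1 → 0 with weight 8 and length 3. So λ(A) = 8/3 = 8/3.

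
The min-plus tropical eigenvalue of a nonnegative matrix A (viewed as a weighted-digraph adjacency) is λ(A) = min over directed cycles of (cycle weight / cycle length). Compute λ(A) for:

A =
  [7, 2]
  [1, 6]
λ(A) = 3/2

Enumerate directed cycles and compute their means (weight / length). Sample:
  cycle 0 → 0: weight = 7, length = 1, mean = 7/1 ≈ 7.000
  cycle 1 → 1: weight = 6, length = 1, mean = 6/1 ≈ 6.000
  cycle 0 → 1 → 0: weight = 3, length = 2, mean = 3/2 ≈ 1.500
  cycle 1 → 0 → 1: weight = 3, length = 2, mean = 3/2 ≈ 1.500
Minimum mean = 1.500, attained e.g. along the cycle 0 → 1 → 0 with weight 3 and length 2. So λ(A) = 3/2 = 3/2.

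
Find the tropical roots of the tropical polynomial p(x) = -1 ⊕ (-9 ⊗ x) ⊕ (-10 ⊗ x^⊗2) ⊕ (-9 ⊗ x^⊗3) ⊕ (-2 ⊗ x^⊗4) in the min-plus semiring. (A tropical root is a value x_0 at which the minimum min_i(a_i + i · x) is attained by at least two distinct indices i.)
Roots: {-7, -1, 1, 8}

Each tropical root is a break point of the lower envelope of the lines y = a_i + i · x (there are 5 lines, with slopes 0, 1, ..., 4). Only the lines that attain the minimum somewhere contribute to roots; other lines are dominated. Here the surviving (envelope) indices are i = 4, i = 3, i = 2, i = 1, i = 0.
Intersections between consecutive envelope lines give the roots: for adjacent envelope indices i < j the intersection is x = (a_i − a_j) / (j − i). Reading off the sorted break points: {-7, -1, 1, 8}.
Verification: at each break x_0, at least two indices attain the minimum of min_i(a_i + i · x_0).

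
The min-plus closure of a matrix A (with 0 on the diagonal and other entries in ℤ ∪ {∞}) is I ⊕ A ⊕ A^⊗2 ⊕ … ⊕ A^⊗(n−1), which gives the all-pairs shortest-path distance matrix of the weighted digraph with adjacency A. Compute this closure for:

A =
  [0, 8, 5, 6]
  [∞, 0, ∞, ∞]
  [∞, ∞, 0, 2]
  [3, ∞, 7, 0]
Closure =
  [0, 8, 5, 6]
  [∞, 0, ∞, ∞]
  [5, 13, 0, 2]
  [3, 11, 7, 0]

This is the Floyd-Warshall all-pairs shortest-path computation. For each intermediate vertex k = 0, 1, …, 3, update dist[i][j] ← min(dist[i][j], dist[i][k] + dist[k][j]). The final matrix gives, for each (i, j), the minimum total weight of any directed path from i to j (possibly empty when i = j).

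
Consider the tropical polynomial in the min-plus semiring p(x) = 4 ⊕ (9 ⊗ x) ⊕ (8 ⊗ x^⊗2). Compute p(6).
p(6) = 4

A tropical monomial a ⊗ x^⊗i evaluates to a + i · x. Evaluating each term at x = 6:
  Term 0 contributes 4 + 0 · 6 = 4
  Term 1 contributes 9 + 1 · 6 = 15
  Term 2 contributes 8 + 2 · 6 = 20
p(6) = ⊕ of these = min[4, 15, 20] = 4.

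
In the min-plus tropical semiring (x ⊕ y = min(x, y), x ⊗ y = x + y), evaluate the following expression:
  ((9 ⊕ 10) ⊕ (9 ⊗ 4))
((9 ⊕ 10) ⊕ (9 ⊗ 4)) = 9

Expand innermost to outermost. Recall ⊕ takes the minimum of its arguments and ⊗ takes their sum. Working out the expression ((9 ⊕ 10) ⊕ (9 ⊗ 4)) gives 9.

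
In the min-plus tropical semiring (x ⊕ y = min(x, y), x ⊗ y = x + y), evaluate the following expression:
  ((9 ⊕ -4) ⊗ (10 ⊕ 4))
((9 ⊕ -4) ⊗ (10 ⊕ 4)) = 0

Expand innermost to outermost. Recall ⊕ takes the minimum of its arguments and ⊗ takes their sum. Working out the expression ((9 ⊕ -4) ⊗ (10 ⊕ 4)) gives 0.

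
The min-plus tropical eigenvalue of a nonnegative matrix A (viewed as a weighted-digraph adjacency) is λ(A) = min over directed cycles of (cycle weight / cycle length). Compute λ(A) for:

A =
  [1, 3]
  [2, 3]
λ(A) = 1

Enumerate directed cycles and compute their means (weight / length). Sample:
  cycle 0 → 0: weight = 1, length = 1, mean = 1/1 ≈ 1.000
  cycle 1 → 1: weight = 3, length = 1, mean = 3/1 ≈ 3.000
  cycle 0 → 1 → 0: weight = 5, length = 2, mean = 5/2 ≈ 2.500
  cycle 1 → 0 → 1: weight = 5, length = 2, mean = 5/2 ≈ 2.500
Minimum mean = 1.000, attained e.g. along the cycle 0 → 0 with weight 1 and length 1. So λ(A) = 1/1 = 1.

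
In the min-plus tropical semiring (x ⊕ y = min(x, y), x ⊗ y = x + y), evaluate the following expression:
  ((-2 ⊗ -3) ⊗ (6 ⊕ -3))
((-2 ⊗ -3) ⊗ (6 ⊕ -3)) = -8

Expand innermost to outermost. Recall ⊕ takes the minimum of its arguments and ⊗ takes their sum. Working out the expression ((-2 ⊗ -3) ⊗ (6 ⊕ -3)) gives -8.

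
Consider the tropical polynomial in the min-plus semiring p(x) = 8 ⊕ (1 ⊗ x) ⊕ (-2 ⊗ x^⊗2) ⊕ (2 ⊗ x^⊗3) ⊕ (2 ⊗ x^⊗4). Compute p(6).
p(6) = 7

A tropical monomial a ⊗ x^⊗i evaluates to a + i · x. Evaluating each term at x = 6:
  Term 0 contributes 8 + 0 · 6 = 8
  Term 1 contributes 1 + 1 · 6 = 7
  Term 2 contributes -2 + 2 · 6 = 10
  Term 3 contributes 2 + 3 · 6 = 20
  Term 4 contributes 2 + 4 · 6 = 26
p(6) = ⊕ of these = min[8, 7, 10, 20, 26] = 7.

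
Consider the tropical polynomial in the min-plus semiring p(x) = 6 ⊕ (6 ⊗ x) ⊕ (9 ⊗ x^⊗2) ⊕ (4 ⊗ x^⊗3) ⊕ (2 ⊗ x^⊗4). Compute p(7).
p(7) = 6

A tropical monomial a ⊗ x^⊗i evaluates to a + i · x. Evaluating each term at x = 7:
  Term 0 contributes 6 + 0 · 7 = 6
  Term 1 contributes 6 + 1 · 7 = 13
  Term 2 contributes 9 + 2 · 7 = 23
  Term 3 contributes 4 + 3 · 7 = 25
  Term 4 contributes 2 + 4 · 7 = 30
p(7) = ⊕ of these = min[6, 13, 23, 25, 30] = 6.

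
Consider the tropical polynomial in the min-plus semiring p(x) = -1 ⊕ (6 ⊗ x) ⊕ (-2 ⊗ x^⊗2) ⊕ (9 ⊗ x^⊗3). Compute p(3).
p(3) = -1

A tropical monomial a ⊗ x^⊗i evaluates to a + i · x. Evaluating each term at x = 3:
  Term 0 contributes -1 + 0 · 3 = -1
  Term 1 contributes 6 + 1 · 3 = 9
  Term 2 contributes -2 + 2 · 3 = 4
  Term 3 contributes 9 + 3 · 3 = 18
p(3) = ⊕ of these = min[-1, 9, 4, 18] = -1.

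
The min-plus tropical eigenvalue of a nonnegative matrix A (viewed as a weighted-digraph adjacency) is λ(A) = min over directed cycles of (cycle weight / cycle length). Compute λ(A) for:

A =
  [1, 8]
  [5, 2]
λ(A) = 1

Enumerate directed cycles and compute their means (weight / length). Sample:
  cycle 0 → 0: weight = 1, length = 1, mean = 1/1 ≈ 1.000
  cycle 1 → 1: weight = 2, length = 1, mean = 2/1 ≈ 2.000
  cycle 0 → 1 → 0: weight = 13, length = 2, mean = 13/2 ≈ 6.500
  cycle 1 → 0 → 1: weight = 13, length = 2, mean = 13/2 ≈ 6.500
Minimum mean = 1.000, attained e.g. along the cycle 0 → 0 with weight 1 and length 1. So λ(A) = 1/1 = 1.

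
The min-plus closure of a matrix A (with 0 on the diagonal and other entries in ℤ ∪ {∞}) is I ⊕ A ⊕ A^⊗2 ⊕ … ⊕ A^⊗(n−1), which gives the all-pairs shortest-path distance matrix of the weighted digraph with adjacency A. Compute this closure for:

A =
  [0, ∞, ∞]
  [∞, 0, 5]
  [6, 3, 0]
Closure =
  [0, ∞, ∞]
  [11, 0, 5]
  [6, 3, 0]

This is the Floyd-Warshall all-pairs shortest-path computation. For each intermediate vertex k = 0, 1, …, 2, update dist[i][j] ← min(dist[i][j], dist[i][k] + dist[k][j]). The final matrix gives, for each (i, j), the minimum total weight of any directed path from i to j (possibly empty when i = j).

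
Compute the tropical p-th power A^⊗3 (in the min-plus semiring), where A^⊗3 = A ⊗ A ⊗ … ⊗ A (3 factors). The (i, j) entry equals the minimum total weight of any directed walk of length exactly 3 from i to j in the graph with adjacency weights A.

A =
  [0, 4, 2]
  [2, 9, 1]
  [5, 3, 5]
A^⊗3 =
  [0, 4, 2]
  [2, 6, 4]
  [5, 7, 7]

Each entry (A^⊗3)_ij equals the minimum over all length-3 walks i = v_0 → v_1 → … → v_3 = j of Σ_t A[v_t][v_{t+1}]. For example, for (i, j) = (0, 2) we minimise over 9 possible intermediate vertex sequences; the minimum is 2, attained along the walk 0 → 0 → 0 → 2.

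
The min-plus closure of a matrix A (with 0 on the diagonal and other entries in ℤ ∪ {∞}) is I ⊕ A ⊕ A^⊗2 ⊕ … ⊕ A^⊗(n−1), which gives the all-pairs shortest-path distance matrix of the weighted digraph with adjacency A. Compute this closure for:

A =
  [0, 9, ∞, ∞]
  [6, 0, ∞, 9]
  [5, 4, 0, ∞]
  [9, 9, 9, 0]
Closure =
  [0, 9, 27, 18]
  [6, 0, 18, 9]
  [5, 4, 0, 13]
  [9, 9, 9, 0]

This is the Floyd-Warshall all-pairs shortest-path computation. For each intermediate vertex k = 0, 1, …, 3, update dist[i][j] ← min(dist[i][j], dist[i][k] + dist[k][j]). The final matrix gives, for each (i, j), the minimum total weight of any directed path from i to j (possibly empty when i = j).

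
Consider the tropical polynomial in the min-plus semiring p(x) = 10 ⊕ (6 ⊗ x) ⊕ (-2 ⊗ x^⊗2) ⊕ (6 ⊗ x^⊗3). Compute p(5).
p(5) = 8

A tropical monomial a ⊗ x^⊗i evaluates to a + i · x. Evaluating each term at x = 5:
  Term 0 contributes 10 + 0 · 5 = 10
  Term 1 contributes 6 + 1 · 5 = 11
  Term 2 contributes -2 + 2 · 5 = 8
  Term 3 contributes 6 + 3 · 5 = 21
p(5) = ⊕ of these = min[10, 11, 8, 21] = 8.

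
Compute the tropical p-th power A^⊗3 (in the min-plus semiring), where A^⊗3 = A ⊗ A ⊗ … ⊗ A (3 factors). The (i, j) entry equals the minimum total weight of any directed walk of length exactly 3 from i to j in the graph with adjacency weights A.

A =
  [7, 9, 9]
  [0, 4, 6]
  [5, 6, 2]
A^⊗3 =
  [13, 17, 13]
  [8, 12, 10]
  [8, 10, 6]

Each entry (A^⊗3)_ij equals the minimum over all length-3 walks i = v_0 → v_1 → … → v_3 = j of Σ_t A[v_t][v_{t+1}]. For example, for (i, j) = (0, 2) we minimise over 9 possible intermediate vertex sequences; the minimum is 13, attained along the walk 0 → 2 → 2 → 2.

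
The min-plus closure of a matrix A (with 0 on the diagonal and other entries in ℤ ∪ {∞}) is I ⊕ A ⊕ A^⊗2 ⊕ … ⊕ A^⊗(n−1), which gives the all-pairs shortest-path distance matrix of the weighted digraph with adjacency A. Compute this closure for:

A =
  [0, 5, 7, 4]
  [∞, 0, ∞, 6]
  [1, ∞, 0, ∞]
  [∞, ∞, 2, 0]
Closure =
  [0, 5, 6, 4]
  [9, 0, 8, 6]
  [1, 6, 0, 5]
  [3, 8, 2, 0]

This is the Floyd-Warshall all-pairs shortest-path computation. For each intermediate vertex k = 0, 1, …, 3, update dist[i][j] ← min(dist[i][j], dist[i][k] + dist[k][j]). The final matrix gives, for each (i, j), the minimum total weight of any directed path from i to j (possibly empty when i = j).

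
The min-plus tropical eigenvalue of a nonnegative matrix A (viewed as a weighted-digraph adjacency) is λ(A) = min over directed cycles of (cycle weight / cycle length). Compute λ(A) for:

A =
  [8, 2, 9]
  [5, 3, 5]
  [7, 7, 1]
λ(A) = 1

Enumerate directed cycles and compute their means (weight / length). Sample:
  cycle 0 → 0: weight = 8, length = 1, mean = 8/1 ≈ 8.000
  cycle 1 → 1: weight = 3, length = 1, mean = 3/1 ≈ 3.000
  cycle 2 → 2: weight = 1, length = 1, mean = 1/1 ≈ 1.000
  cycle 0 → 1 → 0: weight = 7, length = 2, mean = 7/2 ≈ 3.500
  cycle 0 → 2 → 0: weight = 16, length = 2, mean = 16/2 ≈ 8.000
  cycle 1 → 0 → 1: weight = 7, length = 2, mean = 7/2 ≈ 3.500
Minimum mean = 1.000, attained e.g. along the cycle 2 → 2 with weight 1 and length 1. So λ(A) = 1/1 = 1.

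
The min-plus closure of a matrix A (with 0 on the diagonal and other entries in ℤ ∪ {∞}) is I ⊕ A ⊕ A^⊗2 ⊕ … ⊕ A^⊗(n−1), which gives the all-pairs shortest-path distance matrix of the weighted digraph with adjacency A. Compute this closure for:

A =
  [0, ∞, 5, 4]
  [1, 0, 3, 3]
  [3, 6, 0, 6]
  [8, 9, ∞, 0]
Closure =
  [0, 11, 5, 4]
  [1, 0, 3, 3]
  [3, 6, 0, 6]
  [8, 9, 12, 0]

This is the Floyd-Warshall all-pairs shortest-path computation. For each intermediate vertex k = 0, 1, …, 3, update dist[i][j] ← min(dist[i][j], dist[i][k] + dist[k][j]). The final matrix gives, for each (i, j), the minimum total weight of any directed path from i to j (possibly empty when i = j).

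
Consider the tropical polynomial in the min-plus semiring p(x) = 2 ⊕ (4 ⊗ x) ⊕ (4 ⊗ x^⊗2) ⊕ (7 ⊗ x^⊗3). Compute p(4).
p(4) = 2

A tropical monomial a ⊗ x^⊗i evaluates to a + i · x. Evaluating each term at x = 4:
  Term 0 contributes 2 + 0 · 4 = 2
  Term 1 contributes 4 + 1 · 4 = 8
  Term 2 contributes 4 + 2 · 4 = 12
  Term 3 contributes 7 + 3 · 4 = 19
p(4) = ⊕ of these = min[2, 8, 12, 19] = 2.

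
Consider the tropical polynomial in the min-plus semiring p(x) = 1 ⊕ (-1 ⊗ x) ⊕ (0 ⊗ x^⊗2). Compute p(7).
p(7) = 1

A tropical monomial a ⊗ x^⊗i evaluates to a + i · x. Evaluating each term at x = 7:
  Term 0 contributes 1 + 0 · 7 = 1
  Term 1 contributes -1 + 1 · 7 = 6
  Term 2 contributes 0 + 2 · 7 = 14
p(7) = ⊕ of these = min[1, 6, 14] = 1.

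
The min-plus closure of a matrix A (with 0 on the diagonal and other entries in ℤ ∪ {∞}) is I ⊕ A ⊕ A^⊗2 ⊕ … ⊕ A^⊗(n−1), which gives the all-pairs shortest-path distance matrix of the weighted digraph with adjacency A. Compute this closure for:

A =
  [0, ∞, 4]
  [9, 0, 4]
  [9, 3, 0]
Closure =
  [0, 7, 4]
  [9, 0, 4]
  [9, 3, 0]

This is the Floyd-Warshall all-pairs shortest-path computation. For each intermediate vertex k = 0, 1, …, 2, update dist[i][j] ← min(dist[i][j], dist[i][k] + dist[k][j]). The final matrix gives, for each (i, j), the minimum total weight of any directed path from i to j (possibly empty when i = j).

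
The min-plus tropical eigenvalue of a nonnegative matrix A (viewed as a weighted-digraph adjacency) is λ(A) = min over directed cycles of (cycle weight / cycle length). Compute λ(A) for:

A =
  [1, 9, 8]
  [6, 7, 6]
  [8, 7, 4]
λ(A) = 1

Enumerate directed cycles and compute their means (weight / length). Sample:
  cycle 0 → 0: weight = 1, length = 1, mean = 1/1 ≈ 1.000
  cycle 1 → 1: weight = 7, length = 1, mean = 7/1 ≈ 7.000
  cycle 2 → 2: weight = 4, length = 1, mean = 4/1 ≈ 4.000
  cycle 0 → 1 → 0: weight = 15, length = 2, mean = 15/2 ≈ 7.500
  cycle 0 → 2 → 0: weight = 16, length = 2, mean = 16/2 ≈ 8.000
  cycle 1 → 0 → 1: weight = 15, length = 2, mean = 15/2 ≈ 7.500
Minimum mean = 1.000, attained e.g. along the cycle 0 → 0 with weight 1 and length 1. So λ(A) = 1/1 = 1.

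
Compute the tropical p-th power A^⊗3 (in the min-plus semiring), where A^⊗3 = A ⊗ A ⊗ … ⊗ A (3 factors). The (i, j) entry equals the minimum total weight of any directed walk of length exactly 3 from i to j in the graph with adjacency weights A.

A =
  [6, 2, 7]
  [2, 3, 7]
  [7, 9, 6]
A^⊗3 =
  [7, 6, 11]
  [6, 7, 11]
  [11, 12, 16]

Each entry (A^⊗3)_ij equals the minimum over all length-3 walks i = v_0 → v_1 → … → v_3 = j of Σ_t A[v_t][v_{t+1}]. For example, for (i, j) = (0, 2) we minimise over 9 possible intermediate vertex sequences; the minimum is 11, attained along the walk 0 → 1 → 0 → 2.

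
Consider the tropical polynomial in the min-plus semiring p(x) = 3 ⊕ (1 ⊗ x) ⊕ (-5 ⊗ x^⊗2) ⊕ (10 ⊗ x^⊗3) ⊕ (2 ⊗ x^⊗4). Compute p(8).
p(8) = 3

A tropical monomial a ⊗ x^⊗i evaluates to a + i · x. Evaluating each term at x = 8:
  Term 0 contributes 3 + 0 · 8 = 3
  Term 1 contributes 1 + 1 · 8 = 9
  Term 2 contributes -5 + 2 · 8 = 11
  Term 3 contributes 10 + 3 · 8 = 34
  Term 4 contributes 2 + 4 · 8 = 34
p(8) = ⊕ of these = min[3, 9, 11, 34, 34] = 3.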